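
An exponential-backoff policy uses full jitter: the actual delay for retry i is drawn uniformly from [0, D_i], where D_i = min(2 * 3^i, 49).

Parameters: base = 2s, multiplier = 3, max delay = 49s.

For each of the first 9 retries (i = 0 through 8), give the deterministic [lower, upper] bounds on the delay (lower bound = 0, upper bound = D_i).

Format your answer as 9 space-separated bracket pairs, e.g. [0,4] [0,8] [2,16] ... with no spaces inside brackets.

Computing bounds per retry:
  i=0: D_i=min(2*3^0,49)=2, bounds=[0,2]
  i=1: D_i=min(2*3^1,49)=6, bounds=[0,6]
  i=2: D_i=min(2*3^2,49)=18, bounds=[0,18]
  i=3: D_i=min(2*3^3,49)=49, bounds=[0,49]
  i=4: D_i=min(2*3^4,49)=49, bounds=[0,49]
  i=5: D_i=min(2*3^5,49)=49, bounds=[0,49]
  i=6: D_i=min(2*3^6,49)=49, bounds=[0,49]
  i=7: D_i=min(2*3^7,49)=49, bounds=[0,49]
  i=8: D_i=min(2*3^8,49)=49, bounds=[0,49]

Answer: [0,2] [0,6] [0,18] [0,49] [0,49] [0,49] [0,49] [0,49] [0,49]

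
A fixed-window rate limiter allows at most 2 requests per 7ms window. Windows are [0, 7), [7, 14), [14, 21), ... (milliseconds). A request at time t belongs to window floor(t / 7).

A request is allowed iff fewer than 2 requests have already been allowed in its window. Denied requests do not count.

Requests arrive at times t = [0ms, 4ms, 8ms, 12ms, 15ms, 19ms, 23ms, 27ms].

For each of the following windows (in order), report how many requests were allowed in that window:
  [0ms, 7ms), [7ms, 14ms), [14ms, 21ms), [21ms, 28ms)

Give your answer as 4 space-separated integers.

Processing requests:
  req#1 t=0ms (window 0): ALLOW
  req#2 t=4ms (window 0): ALLOW
  req#3 t=8ms (window 1): ALLOW
  req#4 t=12ms (window 1): ALLOW
  req#5 t=15ms (window 2): ALLOW
  req#6 t=19ms (window 2): ALLOW
  req#7 t=23ms (window 3): ALLOW
  req#8 t=27ms (window 3): ALLOW

Allowed counts by window: 2 2 2 2

Answer: 2 2 2 2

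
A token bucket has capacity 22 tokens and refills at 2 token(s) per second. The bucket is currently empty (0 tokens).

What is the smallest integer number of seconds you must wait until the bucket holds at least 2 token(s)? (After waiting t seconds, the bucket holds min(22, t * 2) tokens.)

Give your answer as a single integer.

Answer: 1

Derivation:
Need t * 2 >= 2, so t >= 2/2.
Smallest integer t = ceil(2/2) = 1.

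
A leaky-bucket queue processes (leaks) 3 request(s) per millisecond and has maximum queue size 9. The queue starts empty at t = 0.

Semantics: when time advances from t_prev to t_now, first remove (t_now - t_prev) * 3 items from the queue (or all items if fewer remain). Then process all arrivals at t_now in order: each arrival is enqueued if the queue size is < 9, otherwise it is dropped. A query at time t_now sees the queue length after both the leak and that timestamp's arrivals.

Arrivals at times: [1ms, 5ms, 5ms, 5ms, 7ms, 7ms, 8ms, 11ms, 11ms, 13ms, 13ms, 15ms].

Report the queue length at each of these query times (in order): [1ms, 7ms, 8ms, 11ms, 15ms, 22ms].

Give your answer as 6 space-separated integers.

Queue lengths at query times:
  query t=1ms: backlog = 1
  query t=7ms: backlog = 2
  query t=8ms: backlog = 1
  query t=11ms: backlog = 2
  query t=15ms: backlog = 1
  query t=22ms: backlog = 0

Answer: 1 2 1 2 1 0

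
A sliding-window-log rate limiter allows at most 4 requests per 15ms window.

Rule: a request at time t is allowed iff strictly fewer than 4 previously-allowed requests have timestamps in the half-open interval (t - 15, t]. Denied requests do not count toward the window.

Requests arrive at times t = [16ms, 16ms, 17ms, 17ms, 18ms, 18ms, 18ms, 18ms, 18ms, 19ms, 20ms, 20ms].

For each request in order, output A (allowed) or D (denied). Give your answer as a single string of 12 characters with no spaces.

Answer: AAAADDDDDDDD

Derivation:
Tracking allowed requests in the window:
  req#1 t=16ms: ALLOW
  req#2 t=16ms: ALLOW
  req#3 t=17ms: ALLOW
  req#4 t=17ms: ALLOW
  req#5 t=18ms: DENY
  req#6 t=18ms: DENY
  req#7 t=18ms: DENY
  req#8 t=18ms: DENY
  req#9 t=18ms: DENY
  req#10 t=19ms: DENY
  req#11 t=20ms: DENY
  req#12 t=20ms: DENY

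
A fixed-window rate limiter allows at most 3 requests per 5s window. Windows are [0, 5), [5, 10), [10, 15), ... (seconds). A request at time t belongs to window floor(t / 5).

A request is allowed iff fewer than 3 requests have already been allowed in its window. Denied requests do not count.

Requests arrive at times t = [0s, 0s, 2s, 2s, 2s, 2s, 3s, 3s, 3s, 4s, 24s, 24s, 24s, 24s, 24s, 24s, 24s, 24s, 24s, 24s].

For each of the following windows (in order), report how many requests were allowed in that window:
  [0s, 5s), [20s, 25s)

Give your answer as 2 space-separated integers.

Processing requests:
  req#1 t=0s (window 0): ALLOW
  req#2 t=0s (window 0): ALLOW
  req#3 t=2s (window 0): ALLOW
  req#4 t=2s (window 0): DENY
  req#5 t=2s (window 0): DENY
  req#6 t=2s (window 0): DENY
  req#7 t=3s (window 0): DENY
  req#8 t=3s (window 0): DENY
  req#9 t=3s (window 0): DENY
  req#10 t=4s (window 0): DENY
  req#11 t=24s (window 4): ALLOW
  req#12 t=24s (window 4): ALLOW
  req#13 t=24s (window 4): ALLOW
  req#14 t=24s (window 4): DENY
  req#15 t=24s (window 4): DENY
  req#16 t=24s (window 4): DENY
  req#17 t=24s (window 4): DENY
  req#18 t=24s (window 4): DENY
  req#19 t=24s (window 4): DENY
  req#20 t=24s (window 4): DENY

Allowed counts by window: 3 3

Answer: 3 3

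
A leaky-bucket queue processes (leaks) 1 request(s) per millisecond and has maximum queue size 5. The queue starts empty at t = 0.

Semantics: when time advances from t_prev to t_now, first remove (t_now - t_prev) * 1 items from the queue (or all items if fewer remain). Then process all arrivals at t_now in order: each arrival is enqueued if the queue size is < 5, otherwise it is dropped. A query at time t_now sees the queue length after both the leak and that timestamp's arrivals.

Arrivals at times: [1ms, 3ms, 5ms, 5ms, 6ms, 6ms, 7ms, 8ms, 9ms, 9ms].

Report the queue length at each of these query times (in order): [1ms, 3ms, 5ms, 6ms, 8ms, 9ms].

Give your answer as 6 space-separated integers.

Answer: 1 1 2 3 3 4

Derivation:
Queue lengths at query times:
  query t=1ms: backlog = 1
  query t=3ms: backlog = 1
  query t=5ms: backlog = 2
  query t=6ms: backlog = 3
  query t=8ms: backlog = 3
  query t=9ms: backlog = 4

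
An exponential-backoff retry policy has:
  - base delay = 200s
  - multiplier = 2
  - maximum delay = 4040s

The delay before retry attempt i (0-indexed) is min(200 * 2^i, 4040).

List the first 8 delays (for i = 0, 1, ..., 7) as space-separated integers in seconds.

Computing each delay:
  i=0: min(200*2^0, 4040) = 200
  i=1: min(200*2^1, 4040) = 400
  i=2: min(200*2^2, 4040) = 800
  i=3: min(200*2^3, 4040) = 1600
  i=4: min(200*2^4, 4040) = 3200
  i=5: min(200*2^5, 4040) = 4040
  i=6: min(200*2^6, 4040) = 4040
  i=7: min(200*2^7, 4040) = 4040

Answer: 200 400 800 1600 3200 4040 4040 4040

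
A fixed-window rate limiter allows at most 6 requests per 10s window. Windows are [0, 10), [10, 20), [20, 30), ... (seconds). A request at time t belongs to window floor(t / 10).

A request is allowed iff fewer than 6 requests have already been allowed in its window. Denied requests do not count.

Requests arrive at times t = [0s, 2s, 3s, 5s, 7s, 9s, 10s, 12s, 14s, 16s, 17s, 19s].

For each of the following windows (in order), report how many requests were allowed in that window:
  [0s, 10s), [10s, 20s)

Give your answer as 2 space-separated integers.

Answer: 6 6

Derivation:
Processing requests:
  req#1 t=0s (window 0): ALLOW
  req#2 t=2s (window 0): ALLOW
  req#3 t=3s (window 0): ALLOW
  req#4 t=5s (window 0): ALLOW
  req#5 t=7s (window 0): ALLOW
  req#6 t=9s (window 0): ALLOW
  req#7 t=10s (window 1): ALLOW
  req#8 t=12s (window 1): ALLOW
  req#9 t=14s (window 1): ALLOW
  req#10 t=16s (window 1): ALLOW
  req#11 t=17s (window 1): ALLOW
  req#12 t=19s (window 1): ALLOW

Allowed counts by window: 6 6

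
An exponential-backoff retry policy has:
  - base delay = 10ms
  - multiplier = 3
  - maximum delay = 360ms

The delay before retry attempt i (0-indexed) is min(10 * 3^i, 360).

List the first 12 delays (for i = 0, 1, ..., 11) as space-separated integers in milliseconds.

Computing each delay:
  i=0: min(10*3^0, 360) = 10
  i=1: min(10*3^1, 360) = 30
  i=2: min(10*3^2, 360) = 90
  i=3: min(10*3^3, 360) = 270
  i=4: min(10*3^4, 360) = 360
  i=5: min(10*3^5, 360) = 360
  i=6: min(10*3^6, 360) = 360
  i=7: min(10*3^7, 360) = 360
  i=8: min(10*3^8, 360) = 360
  i=9: min(10*3^9, 360) = 360
  i=10: min(10*3^10, 360) = 360
  i=11: min(10*3^11, 360) = 360

Answer: 10 30 90 270 360 360 360 360 360 360 360 360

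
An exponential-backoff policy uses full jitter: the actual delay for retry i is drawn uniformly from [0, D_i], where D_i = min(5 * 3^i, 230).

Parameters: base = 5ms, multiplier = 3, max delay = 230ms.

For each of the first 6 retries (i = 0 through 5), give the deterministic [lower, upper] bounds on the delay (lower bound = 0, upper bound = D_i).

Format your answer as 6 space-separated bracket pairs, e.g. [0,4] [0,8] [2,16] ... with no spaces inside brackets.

Computing bounds per retry:
  i=0: D_i=min(5*3^0,230)=5, bounds=[0,5]
  i=1: D_i=min(5*3^1,230)=15, bounds=[0,15]
  i=2: D_i=min(5*3^2,230)=45, bounds=[0,45]
  i=3: D_i=min(5*3^3,230)=135, bounds=[0,135]
  i=4: D_i=min(5*3^4,230)=230, bounds=[0,230]
  i=5: D_i=min(5*3^5,230)=230, bounds=[0,230]

Answer: [0,5] [0,15] [0,45] [0,135] [0,230] [0,230]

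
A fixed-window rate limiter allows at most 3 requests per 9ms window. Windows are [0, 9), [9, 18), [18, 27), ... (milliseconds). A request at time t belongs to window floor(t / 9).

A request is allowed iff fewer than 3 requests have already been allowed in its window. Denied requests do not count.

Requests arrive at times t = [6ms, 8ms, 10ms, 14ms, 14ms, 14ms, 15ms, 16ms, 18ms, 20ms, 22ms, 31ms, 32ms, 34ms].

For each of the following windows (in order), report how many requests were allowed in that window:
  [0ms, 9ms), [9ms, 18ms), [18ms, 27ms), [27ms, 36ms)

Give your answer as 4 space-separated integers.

Processing requests:
  req#1 t=6ms (window 0): ALLOW
  req#2 t=8ms (window 0): ALLOW
  req#3 t=10ms (window 1): ALLOW
  req#4 t=14ms (window 1): ALLOW
  req#5 t=14ms (window 1): ALLOW
  req#6 t=14ms (window 1): DENY
  req#7 t=15ms (window 1): DENY
  req#8 t=16ms (window 1): DENY
  req#9 t=18ms (window 2): ALLOW
  req#10 t=20ms (window 2): ALLOW
  req#11 t=22ms (window 2): ALLOW
  req#12 t=31ms (window 3): ALLOW
  req#13 t=32ms (window 3): ALLOW
  req#14 t=34ms (window 3): ALLOW

Allowed counts by window: 2 3 3 3

Answer: 2 3 3 3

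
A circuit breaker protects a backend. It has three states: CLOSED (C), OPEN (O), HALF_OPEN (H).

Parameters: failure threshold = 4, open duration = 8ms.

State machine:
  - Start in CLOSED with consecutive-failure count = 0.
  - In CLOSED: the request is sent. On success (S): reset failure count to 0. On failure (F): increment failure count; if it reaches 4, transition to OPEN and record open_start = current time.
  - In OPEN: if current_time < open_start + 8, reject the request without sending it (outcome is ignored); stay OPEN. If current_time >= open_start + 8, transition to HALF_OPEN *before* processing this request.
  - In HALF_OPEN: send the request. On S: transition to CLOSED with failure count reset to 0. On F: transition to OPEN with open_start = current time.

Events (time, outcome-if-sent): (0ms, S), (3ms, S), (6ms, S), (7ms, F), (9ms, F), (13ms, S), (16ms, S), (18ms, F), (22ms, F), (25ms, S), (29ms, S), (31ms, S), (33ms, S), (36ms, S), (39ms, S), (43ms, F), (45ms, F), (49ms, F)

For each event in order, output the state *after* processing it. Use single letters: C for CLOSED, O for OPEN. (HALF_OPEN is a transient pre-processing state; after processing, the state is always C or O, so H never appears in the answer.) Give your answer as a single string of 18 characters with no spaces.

State after each event:
  event#1 t=0ms outcome=S: state=CLOSED
  event#2 t=3ms outcome=S: state=CLOSED
  event#3 t=6ms outcome=S: state=CLOSED
  event#4 t=7ms outcome=F: state=CLOSED
  event#5 t=9ms outcome=F: state=CLOSED
  event#6 t=13ms outcome=S: state=CLOSED
  event#7 t=16ms outcome=S: state=CLOSED
  event#8 t=18ms outcome=F: state=CLOSED
  event#9 t=22ms outcome=F: state=CLOSED
  event#10 t=25ms outcome=S: state=CLOSED
  event#11 t=29ms outcome=S: state=CLOSED
  event#12 t=31ms outcome=S: state=CLOSED
  event#13 t=33ms outcome=S: state=CLOSED
  event#14 t=36ms outcome=S: state=CLOSED
  event#15 t=39ms outcome=S: state=CLOSED
  event#16 t=43ms outcome=F: state=CLOSED
  event#17 t=45ms outcome=F: state=CLOSED
  event#18 t=49ms outcome=F: state=CLOSED

Answer: CCCCCCCCCCCCCCCCCC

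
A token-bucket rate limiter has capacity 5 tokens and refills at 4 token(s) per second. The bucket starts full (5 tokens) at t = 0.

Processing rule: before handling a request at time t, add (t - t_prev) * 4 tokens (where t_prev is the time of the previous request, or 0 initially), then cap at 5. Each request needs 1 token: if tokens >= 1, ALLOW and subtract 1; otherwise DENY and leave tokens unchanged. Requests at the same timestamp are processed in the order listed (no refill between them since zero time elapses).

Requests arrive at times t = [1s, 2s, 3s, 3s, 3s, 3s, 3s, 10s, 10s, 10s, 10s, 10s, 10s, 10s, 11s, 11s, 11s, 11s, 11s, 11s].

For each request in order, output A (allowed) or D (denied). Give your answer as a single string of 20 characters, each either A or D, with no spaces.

Simulating step by step:
  req#1 t=1s: ALLOW
  req#2 t=2s: ALLOW
  req#3 t=3s: ALLOW
  req#4 t=3s: ALLOW
  req#5 t=3s: ALLOW
  req#6 t=3s: ALLOW
  req#7 t=3s: ALLOW
  req#8 t=10s: ALLOW
  req#9 t=10s: ALLOW
  req#10 t=10s: ALLOW
  req#11 t=10s: ALLOW
  req#12 t=10s: ALLOW
  req#13 t=10s: DENY
  req#14 t=10s: DENY
  req#15 t=11s: ALLOW
  req#16 t=11s: ALLOW
  req#17 t=11s: ALLOW
  req#18 t=11s: ALLOW
  req#19 t=11s: DENY
  req#20 t=11s: DENY

Answer: AAAAAAAAAAAADDAAAADD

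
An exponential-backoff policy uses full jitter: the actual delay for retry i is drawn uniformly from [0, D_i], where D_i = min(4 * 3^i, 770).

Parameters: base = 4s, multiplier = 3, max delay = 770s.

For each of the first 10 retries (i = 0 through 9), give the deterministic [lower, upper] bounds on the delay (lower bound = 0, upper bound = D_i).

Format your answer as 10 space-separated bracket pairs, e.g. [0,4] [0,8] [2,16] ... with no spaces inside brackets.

Answer: [0,4] [0,12] [0,36] [0,108] [0,324] [0,770] [0,770] [0,770] [0,770] [0,770]

Derivation:
Computing bounds per retry:
  i=0: D_i=min(4*3^0,770)=4, bounds=[0,4]
  i=1: D_i=min(4*3^1,770)=12, bounds=[0,12]
  i=2: D_i=min(4*3^2,770)=36, bounds=[0,36]
  i=3: D_i=min(4*3^3,770)=108, bounds=[0,108]
  i=4: D_i=min(4*3^4,770)=324, bounds=[0,324]
  i=5: D_i=min(4*3^5,770)=770, bounds=[0,770]
  i=6: D_i=min(4*3^6,770)=770, bounds=[0,770]
  i=7: D_i=min(4*3^7,770)=770, bounds=[0,770]
  i=8: D_i=min(4*3^8,770)=770, bounds=[0,770]
  i=9: D_i=min(4*3^9,770)=770, bounds=[0,770]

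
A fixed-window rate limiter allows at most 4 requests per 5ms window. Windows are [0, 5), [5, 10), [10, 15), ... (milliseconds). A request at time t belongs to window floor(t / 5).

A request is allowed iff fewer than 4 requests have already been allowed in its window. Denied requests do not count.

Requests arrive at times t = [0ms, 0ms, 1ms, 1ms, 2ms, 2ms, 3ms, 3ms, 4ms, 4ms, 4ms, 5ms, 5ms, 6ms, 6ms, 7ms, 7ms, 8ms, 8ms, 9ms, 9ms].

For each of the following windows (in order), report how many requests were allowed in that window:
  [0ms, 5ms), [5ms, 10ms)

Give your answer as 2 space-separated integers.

Answer: 4 4

Derivation:
Processing requests:
  req#1 t=0ms (window 0): ALLOW
  req#2 t=0ms (window 0): ALLOW
  req#3 t=1ms (window 0): ALLOW
  req#4 t=1ms (window 0): ALLOW
  req#5 t=2ms (window 0): DENY
  req#6 t=2ms (window 0): DENY
  req#7 t=3ms (window 0): DENY
  req#8 t=3ms (window 0): DENY
  req#9 t=4ms (window 0): DENY
  req#10 t=4ms (window 0): DENY
  req#11 t=4ms (window 0): DENY
  req#12 t=5ms (window 1): ALLOW
  req#13 t=5ms (window 1): ALLOW
  req#14 t=6ms (window 1): ALLOW
  req#15 t=6ms (window 1): ALLOW
  req#16 t=7ms (window 1): DENY
  req#17 t=7ms (window 1): DENY
  req#18 t=8ms (window 1): DENY
  req#19 t=8ms (window 1): DENY
  req#20 t=9ms (window 1): DENY
  req#21 t=9ms (window 1): DENY

Allowed counts by window: 4 4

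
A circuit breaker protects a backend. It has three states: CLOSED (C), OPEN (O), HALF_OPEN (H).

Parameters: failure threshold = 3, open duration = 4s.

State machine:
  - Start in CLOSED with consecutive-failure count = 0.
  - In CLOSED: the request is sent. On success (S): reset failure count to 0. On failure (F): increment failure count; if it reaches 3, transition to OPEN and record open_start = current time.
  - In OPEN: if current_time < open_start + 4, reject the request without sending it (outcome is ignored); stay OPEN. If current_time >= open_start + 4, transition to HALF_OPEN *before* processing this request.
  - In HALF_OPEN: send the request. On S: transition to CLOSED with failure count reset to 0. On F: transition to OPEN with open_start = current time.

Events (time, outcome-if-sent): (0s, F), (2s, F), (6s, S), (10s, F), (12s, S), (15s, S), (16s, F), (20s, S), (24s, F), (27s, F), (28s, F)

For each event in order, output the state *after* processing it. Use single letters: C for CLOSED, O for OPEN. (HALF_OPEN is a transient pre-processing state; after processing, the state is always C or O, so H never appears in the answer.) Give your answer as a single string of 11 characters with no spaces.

State after each event:
  event#1 t=0s outcome=F: state=CLOSED
  event#2 t=2s outcome=F: state=CLOSED
  event#3 t=6s outcome=S: state=CLOSED
  event#4 t=10s outcome=F: state=CLOSED
  event#5 t=12s outcome=S: state=CLOSED
  event#6 t=15s outcome=S: state=CLOSED
  event#7 t=16s outcome=F: state=CLOSED
  event#8 t=20s outcome=S: state=CLOSED
  event#9 t=24s outcome=F: state=CLOSED
  event#10 t=27s outcome=F: state=CLOSED
  event#11 t=28s outcome=F: state=OPEN

Answer: CCCCCCCCCCO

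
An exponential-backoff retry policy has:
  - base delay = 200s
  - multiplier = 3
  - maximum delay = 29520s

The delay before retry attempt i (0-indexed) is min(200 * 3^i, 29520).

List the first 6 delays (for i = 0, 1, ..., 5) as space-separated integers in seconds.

Answer: 200 600 1800 5400 16200 29520

Derivation:
Computing each delay:
  i=0: min(200*3^0, 29520) = 200
  i=1: min(200*3^1, 29520) = 600
  i=2: min(200*3^2, 29520) = 1800
  i=3: min(200*3^3, 29520) = 5400
  i=4: min(200*3^4, 29520) = 16200
  i=5: min(200*3^5, 29520) = 29520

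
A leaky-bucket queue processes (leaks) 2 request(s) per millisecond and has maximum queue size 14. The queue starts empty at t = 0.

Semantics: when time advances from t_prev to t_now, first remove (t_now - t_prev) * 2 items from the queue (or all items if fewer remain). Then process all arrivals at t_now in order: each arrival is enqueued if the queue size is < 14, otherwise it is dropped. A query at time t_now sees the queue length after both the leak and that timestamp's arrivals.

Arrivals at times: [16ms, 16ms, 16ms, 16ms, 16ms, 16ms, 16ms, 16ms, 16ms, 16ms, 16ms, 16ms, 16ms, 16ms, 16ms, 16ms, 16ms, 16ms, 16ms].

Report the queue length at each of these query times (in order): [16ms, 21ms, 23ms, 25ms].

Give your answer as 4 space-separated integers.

Answer: 14 4 0 0

Derivation:
Queue lengths at query times:
  query t=16ms: backlog = 14
  query t=21ms: backlog = 4
  query t=23ms: backlog = 0
  query t=25ms: backlog = 0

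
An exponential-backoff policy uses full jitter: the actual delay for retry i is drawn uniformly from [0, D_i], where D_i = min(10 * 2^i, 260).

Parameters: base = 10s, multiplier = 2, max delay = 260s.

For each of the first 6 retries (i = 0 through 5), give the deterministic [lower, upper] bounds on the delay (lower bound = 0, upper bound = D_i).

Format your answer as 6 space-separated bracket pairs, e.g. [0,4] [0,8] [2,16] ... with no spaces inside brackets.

Answer: [0,10] [0,20] [0,40] [0,80] [0,160] [0,260]

Derivation:
Computing bounds per retry:
  i=0: D_i=min(10*2^0,260)=10, bounds=[0,10]
  i=1: D_i=min(10*2^1,260)=20, bounds=[0,20]
  i=2: D_i=min(10*2^2,260)=40, bounds=[0,40]
  i=3: D_i=min(10*2^3,260)=80, bounds=[0,80]
  i=4: D_i=min(10*2^4,260)=160, bounds=[0,160]
  i=5: D_i=min(10*2^5,260)=260, bounds=[0,260]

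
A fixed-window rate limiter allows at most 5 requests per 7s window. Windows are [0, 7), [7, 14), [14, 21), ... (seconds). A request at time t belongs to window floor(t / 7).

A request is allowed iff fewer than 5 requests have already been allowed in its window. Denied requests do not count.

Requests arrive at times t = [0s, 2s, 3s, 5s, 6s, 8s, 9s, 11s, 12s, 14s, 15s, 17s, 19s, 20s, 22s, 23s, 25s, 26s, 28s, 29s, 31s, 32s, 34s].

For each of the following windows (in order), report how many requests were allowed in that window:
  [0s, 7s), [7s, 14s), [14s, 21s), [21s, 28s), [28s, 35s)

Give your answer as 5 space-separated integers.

Answer: 5 4 5 4 5

Derivation:
Processing requests:
  req#1 t=0s (window 0): ALLOW
  req#2 t=2s (window 0): ALLOW
  req#3 t=3s (window 0): ALLOW
  req#4 t=5s (window 0): ALLOW
  req#5 t=6s (window 0): ALLOW
  req#6 t=8s (window 1): ALLOW
  req#7 t=9s (window 1): ALLOW
  req#8 t=11s (window 1): ALLOW
  req#9 t=12s (window 1): ALLOW
  req#10 t=14s (window 2): ALLOW
  req#11 t=15s (window 2): ALLOW
  req#12 t=17s (window 2): ALLOW
  req#13 t=19s (window 2): ALLOW
  req#14 t=20s (window 2): ALLOW
  req#15 t=22s (window 3): ALLOW
  req#16 t=23s (window 3): ALLOW
  req#17 t=25s (window 3): ALLOW
  req#18 t=26s (window 3): ALLOW
  req#19 t=28s (window 4): ALLOW
  req#20 t=29s (window 4): ALLOW
  req#21 t=31s (window 4): ALLOW
  req#22 t=32s (window 4): ALLOW
  req#23 t=34s (window 4): ALLOW

Allowed counts by window: 5 4 5 4 5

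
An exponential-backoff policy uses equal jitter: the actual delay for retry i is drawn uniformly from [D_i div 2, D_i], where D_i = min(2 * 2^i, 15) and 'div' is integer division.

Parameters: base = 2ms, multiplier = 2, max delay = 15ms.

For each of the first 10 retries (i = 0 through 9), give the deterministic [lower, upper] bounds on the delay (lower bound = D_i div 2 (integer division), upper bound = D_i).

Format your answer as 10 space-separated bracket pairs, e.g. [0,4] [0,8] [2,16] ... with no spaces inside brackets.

Computing bounds per retry:
  i=0: D_i=min(2*2^0,15)=2, bounds=[1,2]
  i=1: D_i=min(2*2^1,15)=4, bounds=[2,4]
  i=2: D_i=min(2*2^2,15)=8, bounds=[4,8]
  i=3: D_i=min(2*2^3,15)=15, bounds=[7,15]
  i=4: D_i=min(2*2^4,15)=15, bounds=[7,15]
  i=5: D_i=min(2*2^5,15)=15, bounds=[7,15]
  i=6: D_i=min(2*2^6,15)=15, bounds=[7,15]
  i=7: D_i=min(2*2^7,15)=15, bounds=[7,15]
  i=8: D_i=min(2*2^8,15)=15, bounds=[7,15]
  i=9: D_i=min(2*2^9,15)=15, bounds=[7,15]

Answer: [1,2] [2,4] [4,8] [7,15] [7,15] [7,15] [7,15] [7,15] [7,15] [7,15]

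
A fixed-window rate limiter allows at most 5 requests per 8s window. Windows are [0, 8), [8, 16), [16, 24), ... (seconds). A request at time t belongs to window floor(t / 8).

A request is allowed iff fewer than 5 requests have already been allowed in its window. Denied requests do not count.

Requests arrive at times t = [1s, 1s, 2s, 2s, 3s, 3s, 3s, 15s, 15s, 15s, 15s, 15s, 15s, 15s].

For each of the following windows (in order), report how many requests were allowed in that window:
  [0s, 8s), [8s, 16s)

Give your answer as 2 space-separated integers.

Processing requests:
  req#1 t=1s (window 0): ALLOW
  req#2 t=1s (window 0): ALLOW
  req#3 t=2s (window 0): ALLOW
  req#4 t=2s (window 0): ALLOW
  req#5 t=3s (window 0): ALLOW
  req#6 t=3s (window 0): DENY
  req#7 t=3s (window 0): DENY
  req#8 t=15s (window 1): ALLOW
  req#9 t=15s (window 1): ALLOW
  req#10 t=15s (window 1): ALLOW
  req#11 t=15s (window 1): ALLOW
  req#12 t=15s (window 1): ALLOW
  req#13 t=15s (window 1): DENY
  req#14 t=15s (window 1): DENY

Allowed counts by window: 5 5

Answer: 5 5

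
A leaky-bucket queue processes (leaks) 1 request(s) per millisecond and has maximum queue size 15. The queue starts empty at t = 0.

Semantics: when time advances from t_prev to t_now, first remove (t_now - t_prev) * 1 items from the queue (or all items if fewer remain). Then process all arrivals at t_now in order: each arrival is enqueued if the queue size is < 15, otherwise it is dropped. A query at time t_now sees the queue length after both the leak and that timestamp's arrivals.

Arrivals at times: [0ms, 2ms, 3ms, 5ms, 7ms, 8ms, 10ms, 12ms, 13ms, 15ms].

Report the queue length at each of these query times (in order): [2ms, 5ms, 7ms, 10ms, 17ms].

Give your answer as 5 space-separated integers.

Answer: 1 1 1 1 0

Derivation:
Queue lengths at query times:
  query t=2ms: backlog = 1
  query t=5ms: backlog = 1
  query t=7ms: backlog = 1
  query t=10ms: backlog = 1
  query t=17ms: backlog = 0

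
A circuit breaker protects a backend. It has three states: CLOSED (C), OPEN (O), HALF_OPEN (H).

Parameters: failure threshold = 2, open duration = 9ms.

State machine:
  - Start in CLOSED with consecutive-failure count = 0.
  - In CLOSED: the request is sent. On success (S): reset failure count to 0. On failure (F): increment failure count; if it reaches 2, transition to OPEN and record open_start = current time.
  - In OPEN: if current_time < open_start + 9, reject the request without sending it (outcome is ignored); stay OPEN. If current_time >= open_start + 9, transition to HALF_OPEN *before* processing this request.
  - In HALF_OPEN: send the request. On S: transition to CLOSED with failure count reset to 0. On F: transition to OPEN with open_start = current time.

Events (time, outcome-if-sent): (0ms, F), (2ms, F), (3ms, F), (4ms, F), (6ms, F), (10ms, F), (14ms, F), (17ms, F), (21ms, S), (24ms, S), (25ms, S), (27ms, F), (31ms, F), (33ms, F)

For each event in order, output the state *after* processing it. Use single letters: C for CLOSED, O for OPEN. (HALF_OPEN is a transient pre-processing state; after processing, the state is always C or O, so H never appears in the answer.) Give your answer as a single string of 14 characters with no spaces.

Answer: COOOOOOOOCCCOO

Derivation:
State after each event:
  event#1 t=0ms outcome=F: state=CLOSED
  event#2 t=2ms outcome=F: state=OPEN
  event#3 t=3ms outcome=F: state=OPEN
  event#4 t=4ms outcome=F: state=OPEN
  event#5 t=6ms outcome=F: state=OPEN
  event#6 t=10ms outcome=F: state=OPEN
  event#7 t=14ms outcome=F: state=OPEN
  event#8 t=17ms outcome=F: state=OPEN
  event#9 t=21ms outcome=S: state=OPEN
  event#10 t=24ms outcome=S: state=CLOSED
  event#11 t=25ms outcome=S: state=CLOSED
  event#12 t=27ms outcome=F: state=CLOSED
  event#13 t=31ms outcome=F: state=OPEN
  event#14 t=33ms outcome=F: state=OPEN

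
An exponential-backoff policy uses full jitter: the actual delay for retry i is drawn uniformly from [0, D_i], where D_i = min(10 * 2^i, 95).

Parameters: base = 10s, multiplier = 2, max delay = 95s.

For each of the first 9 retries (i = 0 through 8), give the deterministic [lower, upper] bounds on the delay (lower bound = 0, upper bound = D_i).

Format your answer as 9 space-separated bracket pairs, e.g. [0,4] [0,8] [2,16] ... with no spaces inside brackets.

Answer: [0,10] [0,20] [0,40] [0,80] [0,95] [0,95] [0,95] [0,95] [0,95]

Derivation:
Computing bounds per retry:
  i=0: D_i=min(10*2^0,95)=10, bounds=[0,10]
  i=1: D_i=min(10*2^1,95)=20, bounds=[0,20]
  i=2: D_i=min(10*2^2,95)=40, bounds=[0,40]
  i=3: D_i=min(10*2^3,95)=80, bounds=[0,80]
  i=4: D_i=min(10*2^4,95)=95, bounds=[0,95]
  i=5: D_i=min(10*2^5,95)=95, bounds=[0,95]
  i=6: D_i=min(10*2^6,95)=95, bounds=[0,95]
  i=7: D_i=min(10*2^7,95)=95, bounds=[0,95]
  i=8: D_i=min(10*2^8,95)=95, bounds=[0,95]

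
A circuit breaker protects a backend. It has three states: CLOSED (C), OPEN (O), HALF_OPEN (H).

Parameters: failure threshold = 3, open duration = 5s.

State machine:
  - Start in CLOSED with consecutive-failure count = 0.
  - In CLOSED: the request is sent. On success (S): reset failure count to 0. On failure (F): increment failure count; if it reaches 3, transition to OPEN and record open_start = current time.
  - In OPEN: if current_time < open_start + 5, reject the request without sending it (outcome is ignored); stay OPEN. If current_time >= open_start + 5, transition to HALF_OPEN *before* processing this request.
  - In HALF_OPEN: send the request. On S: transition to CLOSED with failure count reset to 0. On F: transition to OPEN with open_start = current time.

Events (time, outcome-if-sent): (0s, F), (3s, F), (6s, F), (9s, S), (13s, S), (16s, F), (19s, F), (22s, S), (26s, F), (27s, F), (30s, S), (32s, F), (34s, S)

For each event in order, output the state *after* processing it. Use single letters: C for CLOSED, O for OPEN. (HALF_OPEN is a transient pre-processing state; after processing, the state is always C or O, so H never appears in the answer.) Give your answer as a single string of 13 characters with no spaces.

State after each event:
  event#1 t=0s outcome=F: state=CLOSED
  event#2 t=3s outcome=F: state=CLOSED
  event#3 t=6s outcome=F: state=OPEN
  event#4 t=9s outcome=S: state=OPEN
  event#5 t=13s outcome=S: state=CLOSED
  event#6 t=16s outcome=F: state=CLOSED
  event#7 t=19s outcome=F: state=CLOSED
  event#8 t=22s outcome=S: state=CLOSED
  event#9 t=26s outcome=F: state=CLOSED
  event#10 t=27s outcome=F: state=CLOSED
  event#11 t=30s outcome=S: state=CLOSED
  event#12 t=32s outcome=F: state=CLOSED
  event#13 t=34s outcome=S: state=CLOSED

Answer: CCOOCCCCCCCCC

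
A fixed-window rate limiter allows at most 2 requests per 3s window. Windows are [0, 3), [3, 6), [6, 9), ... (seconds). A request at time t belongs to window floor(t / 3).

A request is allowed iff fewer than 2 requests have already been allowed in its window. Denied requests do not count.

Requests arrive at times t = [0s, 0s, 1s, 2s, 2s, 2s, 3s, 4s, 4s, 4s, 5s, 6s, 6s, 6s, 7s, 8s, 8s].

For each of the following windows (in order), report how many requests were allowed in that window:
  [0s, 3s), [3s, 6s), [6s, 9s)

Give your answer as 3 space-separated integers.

Answer: 2 2 2

Derivation:
Processing requests:
  req#1 t=0s (window 0): ALLOW
  req#2 t=0s (window 0): ALLOW
  req#3 t=1s (window 0): DENY
  req#4 t=2s (window 0): DENY
  req#5 t=2s (window 0): DENY
  req#6 t=2s (window 0): DENY
  req#7 t=3s (window 1): ALLOW
  req#8 t=4s (window 1): ALLOW
  req#9 t=4s (window 1): DENY
  req#10 t=4s (window 1): DENY
  req#11 t=5s (window 1): DENY
  req#12 t=6s (window 2): ALLOW
  req#13 t=6s (window 2): ALLOW
  req#14 t=6s (window 2): DENY
  req#15 t=7s (window 2): DENY
  req#16 t=8s (window 2): DENY
  req#17 t=8s (window 2): DENY

Allowed counts by window: 2 2 2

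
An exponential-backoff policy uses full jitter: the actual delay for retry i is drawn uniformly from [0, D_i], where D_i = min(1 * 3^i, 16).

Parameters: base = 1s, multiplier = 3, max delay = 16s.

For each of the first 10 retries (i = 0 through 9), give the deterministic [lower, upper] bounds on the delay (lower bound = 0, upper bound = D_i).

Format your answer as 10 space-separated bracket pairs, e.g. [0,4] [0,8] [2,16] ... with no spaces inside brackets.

Computing bounds per retry:
  i=0: D_i=min(1*3^0,16)=1, bounds=[0,1]
  i=1: D_i=min(1*3^1,16)=3, bounds=[0,3]
  i=2: D_i=min(1*3^2,16)=9, bounds=[0,9]
  i=3: D_i=min(1*3^3,16)=16, bounds=[0,16]
  i=4: D_i=min(1*3^4,16)=16, bounds=[0,16]
  i=5: D_i=min(1*3^5,16)=16, bounds=[0,16]
  i=6: D_i=min(1*3^6,16)=16, bounds=[0,16]
  i=7: D_i=min(1*3^7,16)=16, bounds=[0,16]
  i=8: D_i=min(1*3^8,16)=16, bounds=[0,16]
  i=9: D_i=min(1*3^9,16)=16, bounds=[0,16]

Answer: [0,1] [0,3] [0,9] [0,16] [0,16] [0,16] [0,16] [0,16] [0,16] [0,16]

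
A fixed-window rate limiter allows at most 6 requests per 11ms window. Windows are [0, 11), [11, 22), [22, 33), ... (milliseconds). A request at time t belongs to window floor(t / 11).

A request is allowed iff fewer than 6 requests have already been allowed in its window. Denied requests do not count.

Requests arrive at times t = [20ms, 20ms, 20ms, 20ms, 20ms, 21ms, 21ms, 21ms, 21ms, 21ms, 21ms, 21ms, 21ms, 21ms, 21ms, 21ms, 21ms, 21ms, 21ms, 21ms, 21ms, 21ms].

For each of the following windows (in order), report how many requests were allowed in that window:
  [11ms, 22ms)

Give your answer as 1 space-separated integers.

Processing requests:
  req#1 t=20ms (window 1): ALLOW
  req#2 t=20ms (window 1): ALLOW
  req#3 t=20ms (window 1): ALLOW
  req#4 t=20ms (window 1): ALLOW
  req#5 t=20ms (window 1): ALLOW
  req#6 t=21ms (window 1): ALLOW
  req#7 t=21ms (window 1): DENY
  req#8 t=21ms (window 1): DENY
  req#9 t=21ms (window 1): DENY
  req#10 t=21ms (window 1): DENY
  req#11 t=21ms (window 1): DENY
  req#12 t=21ms (window 1): DENY
  req#13 t=21ms (window 1): DENY
  req#14 t=21ms (window 1): DENY
  req#15 t=21ms (window 1): DENY
  req#16 t=21ms (window 1): DENY
  req#17 t=21ms (window 1): DENY
  req#18 t=21ms (window 1): DENY
  req#19 t=21ms (window 1): DENY
  req#20 t=21ms (window 1): DENY
  req#21 t=21ms (window 1): DENY
  req#22 t=21ms (window 1): DENY

Allowed counts by window: 6

Answer: 6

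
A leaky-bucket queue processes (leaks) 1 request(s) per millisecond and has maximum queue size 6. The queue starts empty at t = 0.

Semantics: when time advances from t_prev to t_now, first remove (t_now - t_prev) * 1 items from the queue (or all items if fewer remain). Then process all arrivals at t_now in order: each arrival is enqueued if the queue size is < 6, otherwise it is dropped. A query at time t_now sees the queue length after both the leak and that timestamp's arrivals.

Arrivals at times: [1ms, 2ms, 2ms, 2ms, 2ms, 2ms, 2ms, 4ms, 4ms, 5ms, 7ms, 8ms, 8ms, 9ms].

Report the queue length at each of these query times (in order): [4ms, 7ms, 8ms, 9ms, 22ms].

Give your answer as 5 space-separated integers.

Answer: 6 5 6 6 0

Derivation:
Queue lengths at query times:
  query t=4ms: backlog = 6
  query t=7ms: backlog = 5
  query t=8ms: backlog = 6
  query t=9ms: backlog = 6
  query t=22ms: backlog = 0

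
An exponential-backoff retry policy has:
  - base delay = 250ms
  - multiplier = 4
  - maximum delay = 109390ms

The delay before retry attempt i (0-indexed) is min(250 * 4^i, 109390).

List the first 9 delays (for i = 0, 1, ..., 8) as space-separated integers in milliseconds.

Computing each delay:
  i=0: min(250*4^0, 109390) = 250
  i=1: min(250*4^1, 109390) = 1000
  i=2: min(250*4^2, 109390) = 4000
  i=3: min(250*4^3, 109390) = 16000
  i=4: min(250*4^4, 109390) = 64000
  i=5: min(250*4^5, 109390) = 109390
  i=6: min(250*4^6, 109390) = 109390
  i=7: min(250*4^7, 109390) = 109390
  i=8: min(250*4^8, 109390) = 109390

Answer: 250 1000 4000 16000 64000 109390 109390 109390 109390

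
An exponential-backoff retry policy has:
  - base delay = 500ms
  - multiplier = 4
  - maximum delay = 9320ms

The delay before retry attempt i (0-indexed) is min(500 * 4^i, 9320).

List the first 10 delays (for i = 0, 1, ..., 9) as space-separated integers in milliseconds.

Computing each delay:
  i=0: min(500*4^0, 9320) = 500
  i=1: min(500*4^1, 9320) = 2000
  i=2: min(500*4^2, 9320) = 8000
  i=3: min(500*4^3, 9320) = 9320
  i=4: min(500*4^4, 9320) = 9320
  i=5: min(500*4^5, 9320) = 9320
  i=6: min(500*4^6, 9320) = 9320
  i=7: min(500*4^7, 9320) = 9320
  i=8: min(500*4^8, 9320) = 9320
  i=9: min(500*4^9, 9320) = 9320

Answer: 500 2000 8000 9320 9320 9320 9320 9320 9320 9320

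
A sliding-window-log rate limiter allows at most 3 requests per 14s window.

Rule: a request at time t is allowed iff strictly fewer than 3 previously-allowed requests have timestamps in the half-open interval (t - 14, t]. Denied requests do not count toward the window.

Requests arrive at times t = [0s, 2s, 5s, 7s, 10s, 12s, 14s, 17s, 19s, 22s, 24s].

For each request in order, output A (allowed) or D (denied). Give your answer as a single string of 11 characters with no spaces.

Tracking allowed requests in the window:
  req#1 t=0s: ALLOW
  req#2 t=2s: ALLOW
  req#3 t=5s: ALLOW
  req#4 t=7s: DENY
  req#5 t=10s: DENY
  req#6 t=12s: DENY
  req#7 t=14s: ALLOW
  req#8 t=17s: ALLOW
  req#9 t=19s: ALLOW
  req#10 t=22s: DENY
  req#11 t=24s: DENY

Answer: AAADDDAAADD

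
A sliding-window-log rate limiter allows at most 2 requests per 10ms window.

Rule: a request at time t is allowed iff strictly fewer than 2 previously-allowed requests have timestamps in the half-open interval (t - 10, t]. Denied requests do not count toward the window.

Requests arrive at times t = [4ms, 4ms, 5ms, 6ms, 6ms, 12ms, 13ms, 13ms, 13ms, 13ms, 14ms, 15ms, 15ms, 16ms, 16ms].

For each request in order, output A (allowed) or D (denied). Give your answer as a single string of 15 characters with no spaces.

Answer: AADDDDDDDDAADDD

Derivation:
Tracking allowed requests in the window:
  req#1 t=4ms: ALLOW
  req#2 t=4ms: ALLOW
  req#3 t=5ms: DENY
  req#4 t=6ms: DENY
  req#5 t=6ms: DENY
  req#6 t=12ms: DENY
  req#7 t=13ms: DENY
  req#8 t=13ms: DENY
  req#9 t=13ms: DENY
  req#10 t=13ms: DENY
  req#11 t=14ms: ALLOW
  req#12 t=15ms: ALLOW
  req#13 t=15ms: DENY
  req#14 t=16ms: DENY
  req#15 t=16ms: DENY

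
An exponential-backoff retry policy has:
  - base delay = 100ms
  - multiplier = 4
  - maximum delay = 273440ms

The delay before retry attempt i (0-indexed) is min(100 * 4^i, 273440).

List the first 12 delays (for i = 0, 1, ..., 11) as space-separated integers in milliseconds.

Answer: 100 400 1600 6400 25600 102400 273440 273440 273440 273440 273440 273440

Derivation:
Computing each delay:
  i=0: min(100*4^0, 273440) = 100
  i=1: min(100*4^1, 273440) = 400
  i=2: min(100*4^2, 273440) = 1600
  i=3: min(100*4^3, 273440) = 6400
  i=4: min(100*4^4, 273440) = 25600
  i=5: min(100*4^5, 273440) = 102400
  i=6: min(100*4^6, 273440) = 273440
  i=7: min(100*4^7, 273440) = 273440
  i=8: min(100*4^8, 273440) = 273440
  i=9: min(100*4^9, 273440) = 273440
  i=10: min(100*4^10, 273440) = 273440
  i=11: min(100*4^11, 273440) = 273440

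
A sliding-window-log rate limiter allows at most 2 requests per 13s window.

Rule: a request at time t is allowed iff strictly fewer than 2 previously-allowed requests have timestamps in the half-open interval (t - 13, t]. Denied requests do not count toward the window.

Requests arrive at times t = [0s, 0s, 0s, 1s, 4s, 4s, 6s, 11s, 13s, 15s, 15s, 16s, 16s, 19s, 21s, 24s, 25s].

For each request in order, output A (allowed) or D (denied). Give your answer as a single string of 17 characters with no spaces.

Answer: AADDDDDDAADDDDDDD

Derivation:
Tracking allowed requests in the window:
  req#1 t=0s: ALLOW
  req#2 t=0s: ALLOW
  req#3 t=0s: DENY
  req#4 t=1s: DENY
  req#5 t=4s: DENY
  req#6 t=4s: DENY
  req#7 t=6s: DENY
  req#8 t=11s: DENY
  req#9 t=13s: ALLOW
  req#10 t=15s: ALLOW
  req#11 t=15s: DENY
  req#12 t=16s: DENY
  req#13 t=16s: DENY
  req#14 t=19s: DENY
  req#15 t=21s: DENY
  req#16 t=24s: DENY
  req#17 t=25s: DENY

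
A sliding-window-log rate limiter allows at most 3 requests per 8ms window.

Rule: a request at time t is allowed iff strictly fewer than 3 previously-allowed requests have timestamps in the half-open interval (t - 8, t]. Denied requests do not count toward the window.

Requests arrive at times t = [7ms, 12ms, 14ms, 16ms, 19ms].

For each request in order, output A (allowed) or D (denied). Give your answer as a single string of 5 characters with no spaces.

Answer: AAAAD

Derivation:
Tracking allowed requests in the window:
  req#1 t=7ms: ALLOW
  req#2 t=12ms: ALLOW
  req#3 t=14ms: ALLOW
  req#4 t=16ms: ALLOW
  req#5 t=19ms: DENY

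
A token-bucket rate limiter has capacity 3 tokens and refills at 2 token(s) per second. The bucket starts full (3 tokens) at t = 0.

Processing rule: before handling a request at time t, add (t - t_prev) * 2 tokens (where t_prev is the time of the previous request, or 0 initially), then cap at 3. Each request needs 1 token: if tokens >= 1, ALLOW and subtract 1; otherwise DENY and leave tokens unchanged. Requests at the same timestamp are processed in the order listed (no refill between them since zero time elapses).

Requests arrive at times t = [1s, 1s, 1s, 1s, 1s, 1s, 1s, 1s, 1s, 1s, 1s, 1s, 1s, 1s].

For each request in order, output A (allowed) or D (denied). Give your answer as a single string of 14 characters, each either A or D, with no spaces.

Simulating step by step:
  req#1 t=1s: ALLOW
  req#2 t=1s: ALLOW
  req#3 t=1s: ALLOW
  req#4 t=1s: DENY
  req#5 t=1s: DENY
  req#6 t=1s: DENY
  req#7 t=1s: DENY
  req#8 t=1s: DENY
  req#9 t=1s: DENY
  req#10 t=1s: DENY
  req#11 t=1s: DENY
  req#12 t=1s: DENY
  req#13 t=1s: DENY
  req#14 t=1s: DENY

Answer: AAADDDDDDDDDDD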